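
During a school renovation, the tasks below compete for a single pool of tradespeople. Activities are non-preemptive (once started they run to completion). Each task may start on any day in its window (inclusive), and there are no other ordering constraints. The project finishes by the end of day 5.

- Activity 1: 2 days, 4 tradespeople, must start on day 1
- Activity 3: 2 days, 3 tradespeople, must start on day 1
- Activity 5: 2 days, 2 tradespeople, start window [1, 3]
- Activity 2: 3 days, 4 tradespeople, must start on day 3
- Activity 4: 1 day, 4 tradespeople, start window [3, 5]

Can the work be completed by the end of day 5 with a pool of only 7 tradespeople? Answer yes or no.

The minimum achievable peak is 8; 7 < 8, so no feasible schedule stays within the cap.

no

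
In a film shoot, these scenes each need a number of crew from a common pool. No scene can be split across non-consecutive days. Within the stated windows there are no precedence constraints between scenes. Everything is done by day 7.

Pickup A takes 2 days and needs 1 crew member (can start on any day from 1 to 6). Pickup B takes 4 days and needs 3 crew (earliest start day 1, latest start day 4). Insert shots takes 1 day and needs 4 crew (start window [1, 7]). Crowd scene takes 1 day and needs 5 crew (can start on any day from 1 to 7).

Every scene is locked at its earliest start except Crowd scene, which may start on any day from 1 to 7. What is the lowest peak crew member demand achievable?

8

Crowd scene@1: d1:13  d2:4  d3:3  d4:3  d5:0  d6:0  d7:0 → peak 13
Crowd scene@2: d1:8  d2:9  d3:3  d4:3  d5:0  d6:0  d7:0 → peak 9
Crowd scene@3: d1:8  d2:4  d3:8  d4:3  d5:0  d6:0  d7:0 → peak 8
Crowd scene@4: d1:8  d2:4  d3:3  d4:8  d5:0  d6:0  d7:0 → peak 8
Crowd scene@5: d1:8  d2:4  d3:3  d4:3  d5:5  d6:0  d7:0 → peak 8
Crowd scene@6: d1:8  d2:4  d3:3  d4:3  d5:0  d6:5  d7:0 → peak 8
Crowd scene@7: d1:8  d2:4  d3:3  d4:3  d5:0  d6:0  d7:5 → peak 8
Best is Crowd scene@3, peak 8.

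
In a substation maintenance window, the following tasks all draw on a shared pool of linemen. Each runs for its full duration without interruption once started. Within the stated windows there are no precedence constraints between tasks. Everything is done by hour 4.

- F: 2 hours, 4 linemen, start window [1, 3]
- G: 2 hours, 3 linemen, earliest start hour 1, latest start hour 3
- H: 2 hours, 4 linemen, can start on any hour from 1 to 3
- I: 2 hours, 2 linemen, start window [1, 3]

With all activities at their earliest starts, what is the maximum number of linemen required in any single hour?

13

Early-start schedule: F@1, G@1, H@1, I@1.
Load per hour: hour 1: 13, hour 2: 13, hour 3: 0, hour 4: 0.
Peak is 13.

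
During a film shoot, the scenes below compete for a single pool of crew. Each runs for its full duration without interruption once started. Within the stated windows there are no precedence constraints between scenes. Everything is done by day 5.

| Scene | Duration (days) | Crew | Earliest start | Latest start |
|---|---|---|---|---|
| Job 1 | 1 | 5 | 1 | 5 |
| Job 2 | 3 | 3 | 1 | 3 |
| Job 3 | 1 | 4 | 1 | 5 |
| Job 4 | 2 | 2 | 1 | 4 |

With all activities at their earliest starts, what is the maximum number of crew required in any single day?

14

Early-start schedule: Job 1@1, Job 2@1, Job 3@1, Job 4@1.
Load per day: day 1: 14, day 2: 5, day 3: 3, day 4: 0, day 5: 0.
Peak is 14.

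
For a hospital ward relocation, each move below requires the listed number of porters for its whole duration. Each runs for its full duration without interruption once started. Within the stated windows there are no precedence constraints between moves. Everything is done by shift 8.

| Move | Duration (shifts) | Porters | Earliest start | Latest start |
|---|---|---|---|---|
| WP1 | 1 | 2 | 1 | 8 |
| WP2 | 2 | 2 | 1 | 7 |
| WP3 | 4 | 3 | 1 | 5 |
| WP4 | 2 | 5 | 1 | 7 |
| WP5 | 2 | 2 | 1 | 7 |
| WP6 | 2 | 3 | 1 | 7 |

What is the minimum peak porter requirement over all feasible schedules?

5

Early-start (WP1@1, WP2@1, WP3@1, WP4@1, WP5@1, WP6@1) gives peak 17: s1:17  s2:15  s3:3  s4:3  s5:0  s6:0  s7:0  s8:0.
Shift WP2→2, WP4→5, WP5→7, WP6→7.
Schedule WP1@1, WP2@2, WP3@1, WP4@5, WP5@7, WP6@7: s1:5  s2:5  s3:5  s4:3  s5:5  s6:5  s7:5  s8:5 — peak 5.
Total porter-shifts = 38 over 8 shifts ⇒ peak ≥ ⌈38/8⌉ = 5, so 5 is optimal.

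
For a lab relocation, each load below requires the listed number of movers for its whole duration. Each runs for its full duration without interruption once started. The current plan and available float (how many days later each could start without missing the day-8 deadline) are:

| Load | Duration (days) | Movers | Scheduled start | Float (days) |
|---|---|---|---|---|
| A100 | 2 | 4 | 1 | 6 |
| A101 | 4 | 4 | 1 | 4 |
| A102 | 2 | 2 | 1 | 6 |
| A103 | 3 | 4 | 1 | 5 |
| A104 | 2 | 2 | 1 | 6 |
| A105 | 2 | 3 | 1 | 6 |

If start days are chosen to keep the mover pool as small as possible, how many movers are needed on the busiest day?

8

Early-start (A100@1, A101@1, A102@1, A103@1, A104@1, A105@1) gives peak 19: d1:19  d2:19  d3:8  d4:4  d5:0  d6:0  d7:0  d8:0.
Shift A102→3, A103→5, A104→3, A105→5.
Schedule A100@1, A101@1, A102@3, A103@5, A104@3, A105@5: d1:8  d2:8  d3:8  d4:8  d5:7  d6:7  d7:4  d8:0 — peak 8.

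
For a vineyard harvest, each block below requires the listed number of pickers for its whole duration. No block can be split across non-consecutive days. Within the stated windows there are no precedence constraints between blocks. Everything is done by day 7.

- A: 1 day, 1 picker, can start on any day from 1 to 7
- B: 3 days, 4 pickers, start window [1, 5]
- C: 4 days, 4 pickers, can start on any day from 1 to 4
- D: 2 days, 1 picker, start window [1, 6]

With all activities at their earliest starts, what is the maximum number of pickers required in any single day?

10

Early-start schedule: A@1, B@1, C@1, D@1.
Load per day: day 1: 10, day 2: 9, day 3: 8, day 4: 4, day 5: 0, day 6: 0, day 7: 0.
Peak is 10.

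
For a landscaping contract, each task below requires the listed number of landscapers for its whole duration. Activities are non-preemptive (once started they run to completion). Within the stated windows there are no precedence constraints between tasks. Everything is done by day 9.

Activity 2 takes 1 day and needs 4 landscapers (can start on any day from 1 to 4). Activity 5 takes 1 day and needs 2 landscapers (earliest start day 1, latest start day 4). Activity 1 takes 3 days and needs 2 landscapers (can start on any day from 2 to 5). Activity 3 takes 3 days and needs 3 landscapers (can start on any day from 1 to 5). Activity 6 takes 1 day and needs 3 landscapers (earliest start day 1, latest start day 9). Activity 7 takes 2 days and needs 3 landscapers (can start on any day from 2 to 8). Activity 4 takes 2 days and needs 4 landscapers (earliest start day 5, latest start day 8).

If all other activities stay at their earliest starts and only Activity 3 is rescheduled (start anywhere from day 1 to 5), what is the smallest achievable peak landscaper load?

9

Activity 3@1: d1:12  d2:8  d3:8  d4:2  d5:4  d6:4  d7:0  d8:0  d9:0 → peak 12
Activity 3@2: d1:9  d2:8  d3:8  d4:5  d5:4  d6:4  d7:0  d8:0  d9:0 → peak 9
Activity 3@3: d1:9  d2:5  d3:8  d4:5  d5:7  d6:4  d7:0  d8:0  d9:0 → peak 9
Activity 3@4: d1:9  d2:5  d3:5  d4:5  d5:7  d6:7  d7:0  d8:0  d9:0 → peak 9
Activity 3@5: d1:9  d2:5  d3:5  d4:2  d5:7  d6:7  d7:3  d8:0  d9:0 → peak 9
Best is Activity 3@2, peak 9.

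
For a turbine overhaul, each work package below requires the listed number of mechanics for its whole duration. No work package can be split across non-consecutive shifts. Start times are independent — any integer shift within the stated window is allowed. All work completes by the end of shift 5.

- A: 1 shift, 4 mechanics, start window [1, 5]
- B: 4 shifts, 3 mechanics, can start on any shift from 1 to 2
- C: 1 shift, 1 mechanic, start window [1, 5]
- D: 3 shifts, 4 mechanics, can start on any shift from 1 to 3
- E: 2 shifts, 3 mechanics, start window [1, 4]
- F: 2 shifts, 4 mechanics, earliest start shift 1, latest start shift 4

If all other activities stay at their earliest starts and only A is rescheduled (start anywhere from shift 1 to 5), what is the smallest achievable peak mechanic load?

A@1: s1:19  s2:14  s3:7  s4:3  s5:0 → peak 19
A@2: s1:15  s2:18  s3:7  s4:3  s5:0 → peak 18
A@3: s1:15  s2:14  s3:11  s4:3  s5:0 → peak 15
A@4: s1:15  s2:14  s3:7  s4:7  s5:0 → peak 15
A@5: s1:15  s2:14  s3:7  s4:3  s5:4 → peak 15
Best is A@3, peak 15.

15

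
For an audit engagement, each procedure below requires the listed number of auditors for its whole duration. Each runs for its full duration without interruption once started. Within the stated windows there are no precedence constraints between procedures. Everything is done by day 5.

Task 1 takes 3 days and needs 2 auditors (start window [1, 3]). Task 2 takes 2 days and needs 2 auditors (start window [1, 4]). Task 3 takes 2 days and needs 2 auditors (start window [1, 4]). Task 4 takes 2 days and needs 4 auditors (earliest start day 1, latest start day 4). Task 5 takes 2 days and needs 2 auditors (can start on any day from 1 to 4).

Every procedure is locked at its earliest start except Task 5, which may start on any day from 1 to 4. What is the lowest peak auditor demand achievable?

Task 5@1: d1:12  d2:12  d3:2  d4:0  d5:0 → peak 12
Task 5@2: d1:10  d2:12  d3:4  d4:0  d5:0 → peak 12
Task 5@3: d1:10  d2:10  d3:4  d4:2  d5:0 → peak 10
Task 5@4: d1:10  d2:10  d3:2  d4:2  d5:2 → peak 10
Best is Task 5@3, peak 10.

10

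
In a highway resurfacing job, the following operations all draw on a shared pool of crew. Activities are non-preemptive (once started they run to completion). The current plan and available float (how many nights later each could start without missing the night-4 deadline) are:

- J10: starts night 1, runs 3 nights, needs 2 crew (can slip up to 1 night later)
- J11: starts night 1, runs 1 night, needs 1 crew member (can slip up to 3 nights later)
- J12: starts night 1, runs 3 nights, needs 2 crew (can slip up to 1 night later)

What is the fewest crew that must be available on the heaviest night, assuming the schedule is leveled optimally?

4

Early-start (J10@1, J11@1, J12@1) gives peak 5: n1:5  n2:4  n3:4  n4:0.
Shift J12→2.
Schedule J10@1, J11@1, J12@2: n1:3  n2:4  n3:4  n4:2 — peak 4.
Total crew member-nights = 13 over 4 nights ⇒ peak ≥ ⌈13/4⌉ = 4, so 4 is optimal.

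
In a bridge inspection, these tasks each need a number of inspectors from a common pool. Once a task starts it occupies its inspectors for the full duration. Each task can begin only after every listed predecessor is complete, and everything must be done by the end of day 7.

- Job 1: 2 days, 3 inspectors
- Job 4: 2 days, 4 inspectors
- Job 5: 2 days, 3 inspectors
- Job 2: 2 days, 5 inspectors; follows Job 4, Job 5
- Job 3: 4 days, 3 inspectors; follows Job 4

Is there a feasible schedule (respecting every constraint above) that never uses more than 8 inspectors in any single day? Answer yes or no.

yes

Schedule Job 1@1, Job 4@1, Job 5@3, Job 2@5, Job 3@3: d1:7  d2:7  d3:6  d4:6  d5:8  d6:8  d7:0 — peak 8 ≤ 8.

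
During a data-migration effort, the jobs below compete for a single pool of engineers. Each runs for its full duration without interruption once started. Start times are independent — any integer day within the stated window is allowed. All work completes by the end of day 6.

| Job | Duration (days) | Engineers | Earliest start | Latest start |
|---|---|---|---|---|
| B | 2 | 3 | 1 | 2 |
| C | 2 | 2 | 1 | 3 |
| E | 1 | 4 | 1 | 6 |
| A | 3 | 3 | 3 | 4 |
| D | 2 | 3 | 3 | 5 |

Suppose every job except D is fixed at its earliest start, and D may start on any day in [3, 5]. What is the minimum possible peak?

D@3: d1:9  d2:5  d3:6  d4:6  d5:3  d6:0 → peak 9
D@4: d1:9  d2:5  d3:3  d4:6  d5:6  d6:0 → peak 9
D@5: d1:9  d2:5  d3:3  d4:3  d5:6  d6:3 → peak 9
Best is D@3, peak 9.

9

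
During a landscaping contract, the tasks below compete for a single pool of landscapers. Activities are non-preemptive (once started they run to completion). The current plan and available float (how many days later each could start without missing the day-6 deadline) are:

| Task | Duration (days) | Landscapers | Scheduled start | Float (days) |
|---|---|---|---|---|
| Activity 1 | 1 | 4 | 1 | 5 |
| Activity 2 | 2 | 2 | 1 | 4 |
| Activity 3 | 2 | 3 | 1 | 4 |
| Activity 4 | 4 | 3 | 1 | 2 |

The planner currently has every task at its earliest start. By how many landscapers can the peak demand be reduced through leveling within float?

Early-start peak: d1:12  d2:8  d3:3  d4:3  d5:0  d6:0 ⇒ 12.
Leveled (Activity 1@1, Activity 2@1, Activity 3@2, Activity 4@3): d1:6  d2:5  d3:6  d4:3  d5:3  d6:3 ⇒ 6.
Reduction 12 − 6 = 6.

6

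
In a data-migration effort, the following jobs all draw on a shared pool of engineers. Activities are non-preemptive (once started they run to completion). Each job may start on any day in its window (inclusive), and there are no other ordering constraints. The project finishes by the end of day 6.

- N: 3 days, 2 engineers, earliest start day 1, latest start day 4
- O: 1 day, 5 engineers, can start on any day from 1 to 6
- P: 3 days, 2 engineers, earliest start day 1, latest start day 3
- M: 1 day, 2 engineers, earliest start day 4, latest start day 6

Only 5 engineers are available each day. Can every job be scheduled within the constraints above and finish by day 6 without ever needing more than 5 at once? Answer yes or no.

Schedule N@1, O@4, P@1, M@5: d1:4  d2:4  d3:4  d4:5  d5:2  d6:0 — peak 5 ≤ 5.

yes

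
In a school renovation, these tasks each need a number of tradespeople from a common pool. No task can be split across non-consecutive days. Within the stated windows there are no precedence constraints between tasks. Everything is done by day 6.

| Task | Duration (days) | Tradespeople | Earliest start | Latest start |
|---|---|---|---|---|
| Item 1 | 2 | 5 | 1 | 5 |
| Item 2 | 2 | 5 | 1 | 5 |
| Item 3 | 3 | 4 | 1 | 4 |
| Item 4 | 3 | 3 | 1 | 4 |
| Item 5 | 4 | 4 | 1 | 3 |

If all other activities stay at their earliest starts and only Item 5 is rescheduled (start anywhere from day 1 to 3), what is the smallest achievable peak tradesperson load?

Item 5@1: d1:21  d2:21  d3:11  d4:4  d5:0  d6:0 → peak 21
Item 5@2: d1:17  d2:21  d3:11  d4:4  d5:4  d6:0 → peak 21
Item 5@3: d1:17  d2:17  d3:11  d4:4  d5:4  d6:4 → peak 17
Best is Item 5@3, peak 17.

17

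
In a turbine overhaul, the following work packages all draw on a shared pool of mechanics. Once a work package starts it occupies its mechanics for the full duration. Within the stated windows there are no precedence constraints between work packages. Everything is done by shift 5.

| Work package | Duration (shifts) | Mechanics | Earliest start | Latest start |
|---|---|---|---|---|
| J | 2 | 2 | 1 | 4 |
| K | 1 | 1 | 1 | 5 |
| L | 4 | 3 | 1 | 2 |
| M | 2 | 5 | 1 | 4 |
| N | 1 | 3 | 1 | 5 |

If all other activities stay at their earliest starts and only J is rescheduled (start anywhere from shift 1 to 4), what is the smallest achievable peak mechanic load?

J@1: s1:14  s2:10  s3:3  s4:3  s5:0 → peak 14
J@2: s1:12  s2:10  s3:5  s4:3  s5:0 → peak 12
J@3: s1:12  s2:8  s3:5  s4:5  s5:0 → peak 12
J@4: s1:12  s2:8  s3:3  s4:5  s5:2 → peak 12
Best is J@2, peak 12.

12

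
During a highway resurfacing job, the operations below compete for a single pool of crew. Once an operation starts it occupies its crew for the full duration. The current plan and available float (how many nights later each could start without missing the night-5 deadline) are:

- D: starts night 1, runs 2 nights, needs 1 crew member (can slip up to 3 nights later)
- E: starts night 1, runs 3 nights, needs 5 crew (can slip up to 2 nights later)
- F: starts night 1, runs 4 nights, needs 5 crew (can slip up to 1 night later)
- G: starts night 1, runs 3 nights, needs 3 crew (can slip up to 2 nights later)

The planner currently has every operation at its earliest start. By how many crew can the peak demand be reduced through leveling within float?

Early-start peak: n1:14  n2:14  n3:13  n4:5  n5:0 ⇒ 14.
Leveled (D@1, E@1, F@1, G@3): n1:11  n2:11  n3:13  n4:8  n5:3 ⇒ 13.
Reduction 14 − 13 = 1.

1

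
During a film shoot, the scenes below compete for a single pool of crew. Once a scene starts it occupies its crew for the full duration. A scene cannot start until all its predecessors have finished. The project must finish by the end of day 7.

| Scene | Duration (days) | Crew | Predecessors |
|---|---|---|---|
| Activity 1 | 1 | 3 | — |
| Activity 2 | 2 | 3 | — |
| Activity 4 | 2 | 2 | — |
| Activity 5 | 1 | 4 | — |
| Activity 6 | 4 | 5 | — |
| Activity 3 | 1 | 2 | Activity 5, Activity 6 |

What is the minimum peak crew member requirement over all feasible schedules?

Early-start (Activity 1@1, Activity 2@1, Activity 4@1, Activity 5@1, Activity 6@1, Activity 3@5) gives peak 17: d1:17  d2:10  d3:5  d4:5  d5:2  d6:0  d7:0.
Shift Activity 4→3, Activity 5→2, Activity 6→3, Activity 3→7.
Schedule Activity 1@1, Activity 2@1, Activity 4@3, Activity 5@2, Activity 6@3, Activity 3@7: d1:6  d2:7  d3:7  d4:7  d5:5  d6:5  d7:2 — peak 7.

7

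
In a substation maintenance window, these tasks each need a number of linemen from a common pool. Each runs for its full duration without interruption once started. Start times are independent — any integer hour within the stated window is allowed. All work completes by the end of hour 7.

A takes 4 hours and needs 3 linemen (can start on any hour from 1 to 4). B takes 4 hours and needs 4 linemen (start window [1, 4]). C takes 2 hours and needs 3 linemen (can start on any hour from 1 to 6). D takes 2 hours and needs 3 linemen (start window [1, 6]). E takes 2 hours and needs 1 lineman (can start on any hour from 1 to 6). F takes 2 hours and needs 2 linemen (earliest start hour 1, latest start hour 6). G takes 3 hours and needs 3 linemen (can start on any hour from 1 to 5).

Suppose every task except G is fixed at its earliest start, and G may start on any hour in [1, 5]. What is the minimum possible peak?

G@1: h1:19  h2:19  h3:10  h4:7  h5:0  h6:0  h7:0 → peak 19
G@2: h1:16  h2:19  h3:10  h4:10  h5:0  h6:0  h7:0 → peak 19
G@3: h1:16  h2:16  h3:10  h4:10  h5:3  h6:0  h7:0 → peak 16
G@4: h1:16  h2:16  h3:7  h4:10  h5:3  h6:3  h7:0 → peak 16
G@5: h1:16  h2:16  h3:7  h4:7  h5:3  h6:3  h7:3 → peak 16
Best is G@3, peak 16.

16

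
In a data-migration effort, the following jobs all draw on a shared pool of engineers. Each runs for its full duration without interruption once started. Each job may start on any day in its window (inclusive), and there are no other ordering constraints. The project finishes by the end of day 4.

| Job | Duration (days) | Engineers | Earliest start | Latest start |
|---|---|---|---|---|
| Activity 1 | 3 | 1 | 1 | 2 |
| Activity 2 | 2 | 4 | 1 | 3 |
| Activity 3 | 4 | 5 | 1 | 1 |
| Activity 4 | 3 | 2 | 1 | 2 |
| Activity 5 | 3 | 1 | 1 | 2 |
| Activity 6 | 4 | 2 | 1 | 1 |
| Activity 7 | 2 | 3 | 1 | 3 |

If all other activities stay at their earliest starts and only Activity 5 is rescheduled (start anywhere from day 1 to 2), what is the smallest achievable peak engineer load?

Activity 5@1: d1:18  d2:18  d3:11  d4:7 → peak 18
Activity 5@2: d1:17  d2:18  d3:11  d4:8 → peak 18
Best is Activity 5@1, peak 18.

18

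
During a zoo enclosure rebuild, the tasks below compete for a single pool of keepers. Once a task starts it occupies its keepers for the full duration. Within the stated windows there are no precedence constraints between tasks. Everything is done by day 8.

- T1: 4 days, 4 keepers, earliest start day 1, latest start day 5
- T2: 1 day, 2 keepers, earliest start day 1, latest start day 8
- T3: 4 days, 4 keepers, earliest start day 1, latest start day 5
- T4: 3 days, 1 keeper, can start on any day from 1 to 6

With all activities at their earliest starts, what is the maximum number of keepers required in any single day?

Early-start schedule: T1@1, T2@1, T3@1, T4@1.
Load per day: day 1: 11, day 2: 9, day 3: 9, day 4: 8, day 5: 0, day 6: 0, day 7: 0, day 8: 0.
Peak is 11.

11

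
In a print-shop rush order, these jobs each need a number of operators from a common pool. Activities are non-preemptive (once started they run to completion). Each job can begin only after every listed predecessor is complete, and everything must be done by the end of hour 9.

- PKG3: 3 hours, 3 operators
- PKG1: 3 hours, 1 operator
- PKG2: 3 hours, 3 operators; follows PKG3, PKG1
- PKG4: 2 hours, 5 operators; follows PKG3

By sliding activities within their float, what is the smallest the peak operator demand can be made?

Early-start (PKG3@1, PKG1@1, PKG2@4, PKG4@4) gives peak 8: h1:4  h2:4  h3:4  h4:8  h5:8  h6:3  h7:0  h8:0  h9:0.
Shift PKG4→7.
Schedule PKG3@1, PKG1@1, PKG2@4, PKG4@7: h1:4  h2:4  h3:4  h4:3  h5:3  h6:3  h7:5  h8:5  h9:0 — peak 5.

5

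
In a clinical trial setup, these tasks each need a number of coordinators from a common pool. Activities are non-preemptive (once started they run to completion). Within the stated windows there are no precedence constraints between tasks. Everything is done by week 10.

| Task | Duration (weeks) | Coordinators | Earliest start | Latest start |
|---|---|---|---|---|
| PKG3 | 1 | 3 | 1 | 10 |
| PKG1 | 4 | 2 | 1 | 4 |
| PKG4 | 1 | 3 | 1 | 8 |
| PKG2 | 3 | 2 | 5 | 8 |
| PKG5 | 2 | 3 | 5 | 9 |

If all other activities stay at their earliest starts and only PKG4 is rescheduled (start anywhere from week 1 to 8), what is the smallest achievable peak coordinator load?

5

PKG4@1: w1:8  w2:2  w3:2  w4:2  w5:5  w6:5  w7:2  w8:0  w9:0  w10:0 → peak 8
PKG4@2: w1:5  w2:5  w3:2  w4:2  w5:5  w6:5  w7:2  w8:0  w9:0  w10:0 → peak 5
PKG4@3: w1:5  w2:2  w3:5  w4:2  w5:5  w6:5  w7:2  w8:0  w9:0  w10:0 → peak 5
PKG4@4: w1:5  w2:2  w3:2  w4:5  w5:5  w6:5  w7:2  w8:0  w9:0  w10:0 → peak 5
PKG4@5: w1:5  w2:2  w3:2  w4:2  w5:8  w6:5  w7:2  w8:0  w9:0  w10:0 → peak 8
PKG4@6: w1:5  w2:2  w3:2  w4:2  w5:5  w6:8  w7:2  w8:0  w9:0  w10:0 → peak 8
PKG4@7: w1:5  w2:2  w3:2  w4:2  w5:5  w6:5  w7:5  w8:0  w9:0  w10:0 → peak 5
PKG4@8: w1:5  w2:2  w3:2  w4:2  w5:5  w6:5  w7:2  w8:3  w9:0  w10:0 → peak 5
Best is PKG4@2, peak 5.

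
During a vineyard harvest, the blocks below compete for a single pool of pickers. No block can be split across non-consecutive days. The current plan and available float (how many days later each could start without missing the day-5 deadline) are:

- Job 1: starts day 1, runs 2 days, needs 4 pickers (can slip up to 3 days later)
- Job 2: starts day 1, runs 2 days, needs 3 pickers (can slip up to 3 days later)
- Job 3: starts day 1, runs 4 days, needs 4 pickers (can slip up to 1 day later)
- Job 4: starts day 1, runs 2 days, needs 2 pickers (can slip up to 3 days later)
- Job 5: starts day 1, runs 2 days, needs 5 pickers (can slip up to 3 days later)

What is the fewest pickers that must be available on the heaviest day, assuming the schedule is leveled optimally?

11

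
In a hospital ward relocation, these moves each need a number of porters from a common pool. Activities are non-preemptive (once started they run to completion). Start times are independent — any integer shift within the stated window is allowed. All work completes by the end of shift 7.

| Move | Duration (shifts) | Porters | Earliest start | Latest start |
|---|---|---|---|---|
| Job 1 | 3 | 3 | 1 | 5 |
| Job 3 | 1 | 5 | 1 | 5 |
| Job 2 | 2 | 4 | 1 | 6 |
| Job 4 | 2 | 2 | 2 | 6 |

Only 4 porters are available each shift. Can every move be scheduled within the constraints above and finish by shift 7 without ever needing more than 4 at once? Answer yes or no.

The minimum achievable peak is 5; 4 < 5, so no feasible schedule stays within the cap.

no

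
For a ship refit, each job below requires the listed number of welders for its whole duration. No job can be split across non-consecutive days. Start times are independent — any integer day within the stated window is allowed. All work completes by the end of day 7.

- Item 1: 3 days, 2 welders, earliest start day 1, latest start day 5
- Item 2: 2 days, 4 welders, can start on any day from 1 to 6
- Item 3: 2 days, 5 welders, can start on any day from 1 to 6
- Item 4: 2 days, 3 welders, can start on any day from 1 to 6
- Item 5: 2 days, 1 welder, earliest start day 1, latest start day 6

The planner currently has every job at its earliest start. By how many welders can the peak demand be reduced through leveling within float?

10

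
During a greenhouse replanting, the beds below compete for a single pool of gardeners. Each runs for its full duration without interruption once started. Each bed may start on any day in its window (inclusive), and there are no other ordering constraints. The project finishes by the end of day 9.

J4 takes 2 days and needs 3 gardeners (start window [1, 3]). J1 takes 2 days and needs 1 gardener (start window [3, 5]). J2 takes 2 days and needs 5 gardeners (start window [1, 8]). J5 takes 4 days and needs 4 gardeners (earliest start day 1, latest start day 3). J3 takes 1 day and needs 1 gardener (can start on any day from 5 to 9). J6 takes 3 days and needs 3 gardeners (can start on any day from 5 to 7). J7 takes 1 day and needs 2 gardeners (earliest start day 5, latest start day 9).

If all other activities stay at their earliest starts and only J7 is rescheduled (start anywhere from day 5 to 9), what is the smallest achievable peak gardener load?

12

J7@5: d1:12  d2:12  d3:5  d4:5  d5:6  d6:3  d7:3  d8:0  d9:0 → peak 12
J7@6: d1:12  d2:12  d3:5  d4:5  d5:4  d6:5  d7:3  d8:0  d9:0 → peak 12
J7@7: d1:12  d2:12  d3:5  d4:5  d5:4  d6:3  d7:5  d8:0  d9:0 → peak 12
J7@8: d1:12  d2:12  d3:5  d4:5  d5:4  d6:3  d7:3  d8:2  d9:0 → peak 12
J7@9: d1:12  d2:12  d3:5  d4:5  d5:4  d6:3  d7:3  d8:0  d9:2 → peak 12
Best is J7@5, peak 12.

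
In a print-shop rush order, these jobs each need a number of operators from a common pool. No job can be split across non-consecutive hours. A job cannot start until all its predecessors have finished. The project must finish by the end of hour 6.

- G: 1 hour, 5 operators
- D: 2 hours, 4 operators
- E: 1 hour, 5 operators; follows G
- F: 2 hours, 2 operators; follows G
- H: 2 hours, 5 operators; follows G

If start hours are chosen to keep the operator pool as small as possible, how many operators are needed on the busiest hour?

Early-start (G@1, D@1, E@2, F@2, H@2) gives peak 16: h1:9  h2:16  h3:7  h4:0  h5:0  h6:0.
Shift D→2, E→4, H→5.
Schedule G@1, D@2, E@4, F@2, H@5: h1:5  h2:6  h3:6  h4:5  h5:5  h6:5 — peak 6.
Total operator-hours = 32 over 6 hours ⇒ peak ≥ ⌈32/6⌉ = 6, so 6 is optimal.

6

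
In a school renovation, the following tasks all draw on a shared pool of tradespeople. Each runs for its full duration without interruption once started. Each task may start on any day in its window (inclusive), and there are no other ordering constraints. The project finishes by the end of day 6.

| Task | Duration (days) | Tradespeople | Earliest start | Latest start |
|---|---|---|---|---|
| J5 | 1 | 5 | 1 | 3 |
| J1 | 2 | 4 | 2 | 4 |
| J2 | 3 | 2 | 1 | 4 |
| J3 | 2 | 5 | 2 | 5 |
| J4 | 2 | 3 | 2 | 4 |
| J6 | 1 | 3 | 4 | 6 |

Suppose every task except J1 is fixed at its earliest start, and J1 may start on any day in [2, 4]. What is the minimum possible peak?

J1@2: d1:7  d2:14  d3:14  d4:3  d5:0  d6:0 → peak 14
J1@3: d1:7  d2:10  d3:14  d4:7  d5:0  d6:0 → peak 14
J1@4: d1:7  d2:10  d3:10  d4:7  d5:4  d6:0 → peak 10
Best is J1@4, peak 10.

10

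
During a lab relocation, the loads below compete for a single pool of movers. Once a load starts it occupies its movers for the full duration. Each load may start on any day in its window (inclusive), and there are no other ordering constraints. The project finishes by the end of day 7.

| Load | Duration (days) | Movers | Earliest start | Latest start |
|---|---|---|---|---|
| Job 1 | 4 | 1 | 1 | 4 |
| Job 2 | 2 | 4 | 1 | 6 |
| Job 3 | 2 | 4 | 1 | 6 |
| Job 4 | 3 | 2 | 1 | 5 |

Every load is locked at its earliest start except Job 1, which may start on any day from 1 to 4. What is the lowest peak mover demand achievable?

10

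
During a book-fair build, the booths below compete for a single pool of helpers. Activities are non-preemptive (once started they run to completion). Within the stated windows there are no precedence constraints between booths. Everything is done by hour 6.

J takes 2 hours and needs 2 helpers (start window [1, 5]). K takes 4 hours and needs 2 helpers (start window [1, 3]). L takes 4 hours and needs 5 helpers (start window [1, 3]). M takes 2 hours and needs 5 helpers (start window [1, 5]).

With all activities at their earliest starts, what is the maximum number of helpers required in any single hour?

Early-start schedule: J@1, K@1, L@1, M@1.
Load per hour: hour 1: 14, hour 2: 14, hour 3: 7, hour 4: 7, hour 5: 0, hour 6: 0.
Peak is 14.

14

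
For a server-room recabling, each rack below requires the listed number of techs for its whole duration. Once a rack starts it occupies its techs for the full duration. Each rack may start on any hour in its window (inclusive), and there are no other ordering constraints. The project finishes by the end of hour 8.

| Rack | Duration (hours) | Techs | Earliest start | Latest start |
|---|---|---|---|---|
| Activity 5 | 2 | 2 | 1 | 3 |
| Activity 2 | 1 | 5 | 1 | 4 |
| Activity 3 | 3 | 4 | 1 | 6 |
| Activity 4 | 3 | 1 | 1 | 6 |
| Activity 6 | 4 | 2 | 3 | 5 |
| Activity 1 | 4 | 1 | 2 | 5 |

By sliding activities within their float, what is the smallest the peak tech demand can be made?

Early-start (Activity 5@1, Activity 2@1, Activity 3@1, Activity 4@1, Activity 6@3, Activity 1@2) gives peak 12: h1:12  h2:8  h3:8  h4:3  h5:3  h6:2  h7:0  h8:0.
Shift Activity 2→4, Activity 4→3, Activity 6→5, Activity 1→5.
Schedule Activity 5@1, Activity 2@4, Activity 3@1, Activity 4@3, Activity 6@5, Activity 1@5: h1:6  h2:6  h3:5  h4:6  h5:4  h6:3  h7:3  h8:3 — peak 6.

6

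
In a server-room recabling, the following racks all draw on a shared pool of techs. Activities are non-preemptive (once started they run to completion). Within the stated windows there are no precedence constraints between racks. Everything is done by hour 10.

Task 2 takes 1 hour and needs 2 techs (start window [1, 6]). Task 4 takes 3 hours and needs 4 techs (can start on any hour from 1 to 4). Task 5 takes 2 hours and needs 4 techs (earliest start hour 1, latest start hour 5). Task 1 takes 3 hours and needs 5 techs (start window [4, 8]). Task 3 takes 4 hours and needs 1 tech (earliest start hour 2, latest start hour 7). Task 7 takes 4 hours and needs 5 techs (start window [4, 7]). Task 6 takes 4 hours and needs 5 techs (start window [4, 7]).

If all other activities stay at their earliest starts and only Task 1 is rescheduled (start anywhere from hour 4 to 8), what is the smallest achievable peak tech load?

11

Task 1@4: h1:10  h2:9  h3:5  h4:16  h5:16  h6:15  h7:10  h8:0  h9:0  h10:0 → peak 16
Task 1@5: h1:10  h2:9  h3:5  h4:11  h5:16  h6:15  h7:15  h8:0  h9:0  h10:0 → peak 16
Task 1@6: h1:10  h2:9  h3:5  h4:11  h5:11  h6:15  h7:15  h8:5  h9:0  h10:0 → peak 15
Task 1@7: h1:10  h2:9  h3:5  h4:11  h5:11  h6:10  h7:15  h8:5  h9:5  h10:0 → peak 15
Task 1@8: h1:10  h2:9  h3:5  h4:11  h5:11  h6:10  h7:10  h8:5  h9:5  h10:5 → peak 11
Best is Task 1@8, peak 11.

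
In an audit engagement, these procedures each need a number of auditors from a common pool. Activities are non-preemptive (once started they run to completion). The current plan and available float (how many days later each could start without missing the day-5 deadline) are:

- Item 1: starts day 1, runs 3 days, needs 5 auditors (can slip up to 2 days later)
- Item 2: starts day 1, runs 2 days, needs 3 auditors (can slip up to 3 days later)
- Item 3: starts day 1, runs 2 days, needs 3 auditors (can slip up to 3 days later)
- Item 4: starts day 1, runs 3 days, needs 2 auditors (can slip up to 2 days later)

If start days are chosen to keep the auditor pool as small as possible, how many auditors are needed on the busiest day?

Early-start (Item 1@1, Item 2@1, Item 3@1, Item 4@1) gives peak 13: d1:13  d2:13  d3:7  d4:0  d5:0.
Shift Item 2→4, Item 3→4.
Schedule Item 1@1, Item 2@4, Item 3@4, Item 4@1: d1:7  d2:7  d3:7  d4:6  d5:6 — peak 7.
Total auditor-days = 33 over 5 days ⇒ peak ≥ ⌈33/5⌉ = 7, so 7 is optimal.

7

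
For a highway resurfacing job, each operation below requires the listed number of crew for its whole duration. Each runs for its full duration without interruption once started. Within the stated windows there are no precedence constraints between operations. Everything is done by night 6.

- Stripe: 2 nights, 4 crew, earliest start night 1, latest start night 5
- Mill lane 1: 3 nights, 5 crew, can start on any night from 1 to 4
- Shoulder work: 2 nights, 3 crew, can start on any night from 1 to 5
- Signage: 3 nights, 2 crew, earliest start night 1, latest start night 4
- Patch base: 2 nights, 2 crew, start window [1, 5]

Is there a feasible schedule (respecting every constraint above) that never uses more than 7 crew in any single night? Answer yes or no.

The minimum achievable peak is 8; 7 < 8, so no feasible schedule stays within the cap.

no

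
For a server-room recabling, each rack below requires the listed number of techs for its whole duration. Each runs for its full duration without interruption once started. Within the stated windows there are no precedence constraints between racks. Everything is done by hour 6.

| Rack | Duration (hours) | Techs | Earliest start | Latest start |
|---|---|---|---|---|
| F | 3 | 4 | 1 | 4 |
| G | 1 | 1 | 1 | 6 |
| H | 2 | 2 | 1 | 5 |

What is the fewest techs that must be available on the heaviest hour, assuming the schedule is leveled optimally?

4

Early-start (F@1, G@1, H@1) gives peak 7: h1:7  h2:6  h3:4  h4:0  h5:0  h6:0.
Shift G→4, H→4.
Schedule F@1, G@4, H@4: h1:4  h2:4  h3:4  h4:3  h5:2  h6:0 — peak 4.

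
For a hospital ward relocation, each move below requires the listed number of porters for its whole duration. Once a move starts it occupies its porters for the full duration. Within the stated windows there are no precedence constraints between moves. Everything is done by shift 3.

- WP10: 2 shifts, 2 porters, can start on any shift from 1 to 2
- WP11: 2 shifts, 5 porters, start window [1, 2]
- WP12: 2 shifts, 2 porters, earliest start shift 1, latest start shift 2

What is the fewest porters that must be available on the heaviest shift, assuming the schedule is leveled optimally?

Schedule WP10@1, WP11@1, WP12@1: s1:9  s2:9  s3:0 — peak 9.
No arrangement of the 8 feasible schedules does better.

9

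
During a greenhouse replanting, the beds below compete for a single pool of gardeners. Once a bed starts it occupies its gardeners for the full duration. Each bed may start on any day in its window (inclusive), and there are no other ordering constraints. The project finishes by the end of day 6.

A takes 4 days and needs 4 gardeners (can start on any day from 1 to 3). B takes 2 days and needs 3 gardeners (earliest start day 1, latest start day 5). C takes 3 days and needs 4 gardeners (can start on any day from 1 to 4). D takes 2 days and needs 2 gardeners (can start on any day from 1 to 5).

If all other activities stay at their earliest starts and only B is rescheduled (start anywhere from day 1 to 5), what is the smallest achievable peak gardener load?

B@1: d1:13  d2:13  d3:8  d4:4  d5:0  d6:0 → peak 13
B@2: d1:10  d2:13  d3:11  d4:4  d5:0  d6:0 → peak 13
B@3: d1:10  d2:10  d3:11  d4:7  d5:0  d6:0 → peak 11
B@4: d1:10  d2:10  d3:8  d4:7  d5:3  d6:0 → peak 10
B@5: d1:10  d2:10  d3:8  d4:4  d5:3  d6:3 → peak 10
Best is B@4, peak 10.

10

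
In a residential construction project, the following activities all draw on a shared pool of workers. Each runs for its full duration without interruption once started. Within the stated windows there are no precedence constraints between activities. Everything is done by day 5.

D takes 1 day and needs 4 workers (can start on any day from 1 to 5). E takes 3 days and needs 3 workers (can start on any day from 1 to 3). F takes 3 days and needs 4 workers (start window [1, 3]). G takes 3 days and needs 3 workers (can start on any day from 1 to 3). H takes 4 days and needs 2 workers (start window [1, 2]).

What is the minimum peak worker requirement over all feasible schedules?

Early-start (D@1, E@1, F@1, G@1, H@1) gives peak 16: d1:16  d2:12  d3:12  d4:2  d5:0.
Shift G→2, H→2.
Schedule D@1, E@1, F@1, G@2, H@2: d1:11  d2:12  d3:12  d4:5  d5:2 — peak 12.

12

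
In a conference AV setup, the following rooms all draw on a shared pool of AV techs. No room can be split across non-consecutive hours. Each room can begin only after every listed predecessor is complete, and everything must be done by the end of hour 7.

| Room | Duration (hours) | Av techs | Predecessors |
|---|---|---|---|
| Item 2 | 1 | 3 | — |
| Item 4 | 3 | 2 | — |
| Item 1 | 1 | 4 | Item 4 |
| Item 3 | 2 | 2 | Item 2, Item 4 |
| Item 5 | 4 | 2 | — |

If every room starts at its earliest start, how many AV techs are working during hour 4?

8

At early start, hour 4 has: Item 1, Item 3, Item 5.
Demand: 4 + 2 + 2 = 8.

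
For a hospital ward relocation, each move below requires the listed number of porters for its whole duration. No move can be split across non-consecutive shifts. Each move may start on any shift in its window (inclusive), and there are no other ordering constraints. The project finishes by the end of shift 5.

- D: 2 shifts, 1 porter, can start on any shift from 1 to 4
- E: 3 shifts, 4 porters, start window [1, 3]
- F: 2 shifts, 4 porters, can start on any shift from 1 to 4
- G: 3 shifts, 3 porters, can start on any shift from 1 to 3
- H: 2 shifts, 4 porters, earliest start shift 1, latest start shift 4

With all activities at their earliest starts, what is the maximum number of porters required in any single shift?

16

Early-start schedule: D@1, E@1, F@1, G@1, H@1.
Load per shift: shift 1: 16, shift 2: 16, shift 3: 7, shift 4: 0, shift 5: 0.
Peak is 16.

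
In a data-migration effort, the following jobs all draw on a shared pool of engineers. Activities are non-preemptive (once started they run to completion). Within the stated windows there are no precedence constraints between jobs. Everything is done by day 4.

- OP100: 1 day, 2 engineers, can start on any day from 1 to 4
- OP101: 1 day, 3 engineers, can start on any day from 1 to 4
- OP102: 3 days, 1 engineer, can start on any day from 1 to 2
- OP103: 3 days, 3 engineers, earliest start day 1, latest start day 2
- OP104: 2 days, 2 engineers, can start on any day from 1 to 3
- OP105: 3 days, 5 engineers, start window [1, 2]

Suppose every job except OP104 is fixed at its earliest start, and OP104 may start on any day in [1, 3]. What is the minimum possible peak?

14

OP104@1: d1:16  d2:11  d3:9  d4:0 → peak 16
OP104@2: d1:14  d2:11  d3:11  d4:0 → peak 14
OP104@3: d1:14  d2:9  d3:11  d4:2 → peak 14
Best is OP104@2, peak 14.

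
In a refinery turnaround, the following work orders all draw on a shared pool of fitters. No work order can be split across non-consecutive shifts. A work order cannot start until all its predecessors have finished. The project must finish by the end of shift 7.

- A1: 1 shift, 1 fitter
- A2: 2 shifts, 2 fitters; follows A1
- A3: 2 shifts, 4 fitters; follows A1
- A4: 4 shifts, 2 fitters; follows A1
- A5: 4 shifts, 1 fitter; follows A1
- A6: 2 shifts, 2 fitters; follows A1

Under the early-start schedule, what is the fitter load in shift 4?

3

At early start, shift 4 has: A4, A5.
Demand: 2 + 1 = 3.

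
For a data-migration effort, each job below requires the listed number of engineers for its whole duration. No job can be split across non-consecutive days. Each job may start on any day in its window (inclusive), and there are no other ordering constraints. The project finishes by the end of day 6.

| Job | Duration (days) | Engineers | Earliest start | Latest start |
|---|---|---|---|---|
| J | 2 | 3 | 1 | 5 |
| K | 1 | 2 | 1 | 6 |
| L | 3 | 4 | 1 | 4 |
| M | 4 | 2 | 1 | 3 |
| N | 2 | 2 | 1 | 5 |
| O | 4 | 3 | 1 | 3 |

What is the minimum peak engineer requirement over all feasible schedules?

Early-start (J@1, K@1, L@1, M@1, N@1, O@1) gives peak 16: d1:16  d2:14  d3:9  d4:5  d5:0  d6:0.
Shift M→2, N→4, O→3.
Schedule J@1, K@1, L@1, M@2, N@4, O@3: d1:9  d2:9  d3:9  d4:7  d5:7  d6:3 — peak 9.

9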